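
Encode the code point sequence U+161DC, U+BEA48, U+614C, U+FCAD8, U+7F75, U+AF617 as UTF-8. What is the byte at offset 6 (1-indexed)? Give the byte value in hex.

0xBE

1-indexed offset 6 is 0-indexed offset 5.
U+161DC → 4-byte form F0 96 87 9C at offsets 0–3.
U+BEA48 → 4-byte form F2 BE A9 88 at offsets 4–7.
Offset 5 falls in char 2's range; it's byte 2 of F2 BE A9 88 = 0xBE.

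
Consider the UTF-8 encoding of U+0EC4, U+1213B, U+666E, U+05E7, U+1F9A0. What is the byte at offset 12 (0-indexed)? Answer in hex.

U+0EC4 → 3-byte form E0 BB 84 at offsets 0–2.
U+1213B → 4-byte form F0 92 84 BB at offsets 3–6.
U+666E → 3-byte form E6 99 AE at offsets 7–9.
U+05E7 → 2-byte form D7 A7 at offsets 10–11.
U+1F9A0 → 4-byte form F0 9F A6 A0 at offsets 12–15.
Offset 12 falls in char 5's range; it's byte 1 of F0 9F A6 A0 = 0xF0.

0xF0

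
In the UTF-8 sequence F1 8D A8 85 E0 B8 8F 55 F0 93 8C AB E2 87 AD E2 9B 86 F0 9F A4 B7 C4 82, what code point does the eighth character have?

U+0102

Offset 0: leading byte 0xF1 = 11110001 → 4-byte char #1 = F1 8D A8 85.
Offset 4: leading byte 0xE0 = 11100000 → 3-byte char #2 = E0 B8 8F.
Offset 7: leading byte 0x55 = 01010101 → 1-byte char #3 = 55.
Offset 8: leading byte 0xF0 = 11110000 → 4-byte char #4 = F0 93 8C AB.
Offset 12: leading byte 0xE2 = 11100010 → 3-byte char #5 = E2 87 AD.
Offset 15: leading byte 0xE2 = 11100010 → 3-byte char #6 = E2 9B 86.
Offset 18: leading byte 0xF0 = 11110000 → 4-byte char #7 = F0 9F A4 B7.
Offset 22: leading byte 0xC4 = 11000100 → 2-byte char #8 = C4 82.
Leading byte 0xC4 = 11000100 matches 110xxxxx → 2-byte sequence.
Byte 1: 0xC4 = 11000100, payload 00100 (5 bits).
Byte 2: 0x82 = 10000010 (10xxxxxx ✓), payload 000010.
Concatenate: 00100000010 = 0x102 (11 bits → U+0102).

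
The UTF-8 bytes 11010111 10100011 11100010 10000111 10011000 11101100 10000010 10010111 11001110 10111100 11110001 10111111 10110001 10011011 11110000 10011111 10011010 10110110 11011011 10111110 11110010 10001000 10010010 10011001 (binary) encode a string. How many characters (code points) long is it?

Byte at offset 0: 0xD7 = 11010111 → 2-byte char (#1). Advance 2.
Byte at offset 2: 0xE2 = 11100010 → 3-byte char (#2). Advance 3.
Byte at offset 5: 0xEC = 11101100 → 3-byte char (#3). Advance 3.
Byte at offset 8: 0xCE = 11001110 → 2-byte char (#4). Advance 2.
Byte at offset 10: 0xF1 = 11110001 → 4-byte char (#5). Advance 4.
Byte at offset 14: 0xF0 = 11110000 → 4-byte char (#6). Advance 4.
Byte at offset 18: 0xDB = 11011011 → 2-byte char (#7). Advance 2.
Byte at offset 20: 0xF2 = 11110010 → 4-byte char (#8). Advance 4.
Reached end at offset 24 after 8 code points.

8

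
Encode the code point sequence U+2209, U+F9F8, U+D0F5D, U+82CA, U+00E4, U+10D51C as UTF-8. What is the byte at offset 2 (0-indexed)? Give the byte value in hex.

U+2209 → 3-byte form E2 88 89 at offsets 0–2.
Offset 2 falls in char 1's range; it's byte 3 of E2 88 89 = 0x89.

0x89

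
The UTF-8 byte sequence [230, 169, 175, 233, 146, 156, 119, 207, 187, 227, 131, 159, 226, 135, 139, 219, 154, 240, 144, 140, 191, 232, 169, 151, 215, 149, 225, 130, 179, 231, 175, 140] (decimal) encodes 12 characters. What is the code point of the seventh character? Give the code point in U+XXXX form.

Offset 0: leading byte 0xE6 = 11100110 → 3-byte char #1 = E6 A9 AF.
Offset 3: leading byte 0xE9 = 11101001 → 3-byte char #2 = E9 92 9C.
Offset 6: leading byte 0x77 = 01110111 → 1-byte char #3 = 77.
Offset 7: leading byte 0xCF = 11001111 → 2-byte char #4 = CF BB.
Offset 9: leading byte 0xE3 = 11100011 → 3-byte char #5 = E3 83 9F.
Offset 12: leading byte 0xE2 = 11100010 → 3-byte char #6 = E2 87 8B.
Offset 15: leading byte 0xDB = 11011011 → 2-byte char #7 = DB 9A.
Leading byte 0xDB = 11011011 matches 110xxxxx → 2-byte sequence.
Byte 1: 0xDB = 11011011, payload 11011 (5 bits).
Byte 2: 0x9A = 10011010 (10xxxxxx ✓), payload 011010.
Concatenate: 11011011010 = 0x6DA (11 bits → U+06DA).

U+06DA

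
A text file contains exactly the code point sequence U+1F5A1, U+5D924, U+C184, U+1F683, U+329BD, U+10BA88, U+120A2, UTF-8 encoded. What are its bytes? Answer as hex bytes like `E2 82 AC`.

U+1F5A1: 4-byte form → F0 9F 96 A1.
U+5D924: 4-byte form → F1 9D A4 A4.
U+C184: 3-byte form → EC 86 84.
U+1F683: 4-byte form → F0 9F 9A 83.
U+329BD: 4-byte form → F0 B2 A6 BD.
U+10BA88: 4-byte form → F4 8B AA 88.
U+120A2: 4-byte form → F0 92 82 A2.
Concatenated (27 bytes): F0 9F 96 A1 F1 9D A4 A4 EC 86 84 F0 9F 9A 83 F0 B2 A6 BD F4 8B AA 88 F0 92 82 A2.

F0 9F 96 A1 F1 9D A4 A4 EC 86 84 F0 9F 9A 83 F0 B2 A6 BD F4 8B AA 88 F0 92 82 A2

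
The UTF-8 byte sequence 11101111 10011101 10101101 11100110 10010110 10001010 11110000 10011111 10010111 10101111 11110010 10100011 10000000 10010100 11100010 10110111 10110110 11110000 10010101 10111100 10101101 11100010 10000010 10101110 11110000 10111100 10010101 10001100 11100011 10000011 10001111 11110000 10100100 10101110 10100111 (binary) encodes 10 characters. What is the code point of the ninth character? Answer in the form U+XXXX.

U+30CF

Offset 0: leading byte 0xEF = 11101111 → 3-byte char #1 = EF 9D AD.
Offset 3: leading byte 0xE6 = 11100110 → 3-byte char #2 = E6 96 8A.
Offset 6: leading byte 0xF0 = 11110000 → 4-byte char #3 = F0 9F 97 AF.
Offset 10: leading byte 0xF2 = 11110010 → 4-byte char #4 = F2 A3 80 94.
Offset 14: leading byte 0xE2 = 11100010 → 3-byte char #5 = E2 B7 B6.
Offset 17: leading byte 0xF0 = 11110000 → 4-byte char #6 = F0 95 BC AD.
Offset 21: leading byte 0xE2 = 11100010 → 3-byte char #7 = E2 82 AE.
Offset 24: leading byte 0xF0 = 11110000 → 4-byte char #8 = F0 BC 95 8C.
Offset 28: leading byte 0xE3 = 11100011 → 3-byte char #9 = E3 83 8F.
Leading byte 0xE3 = 11100011 matches 1110xxxx → 3-byte sequence.
Byte 1: 0xE3 = 11100011, payload 0011 (4 bits).
Byte 2: 0x83 = 10000011 (10xxxxxx ✓), payload 000011.
Byte 3: 0x8F = 10001111 (10xxxxxx ✓), payload 001111.
Concatenate: 0011000011001111 = 0x30CF (16 bits → U+30CF).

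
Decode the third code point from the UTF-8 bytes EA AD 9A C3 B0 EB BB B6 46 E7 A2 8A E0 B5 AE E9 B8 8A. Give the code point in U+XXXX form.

U+BEF6

Offset 0: leading byte 0xEA = 11101010 → 3-byte char #1 = EA AD 9A.
Offset 3: leading byte 0xC3 = 11000011 → 2-byte char #2 = C3 B0.
Offset 5: leading byte 0xEB = 11101011 → 3-byte char #3 = EB BB B6.
Leading byte 0xEB = 11101011 matches 1110xxxx → 3-byte sequence.
Byte 1: 0xEB = 11101011, payload 1011 (4 bits).
Byte 2: 0xBB = 10111011 (10xxxxxx ✓), payload 111011.
Byte 3: 0xB6 = 10110110 (10xxxxxx ✓), payload 110110.
Concatenate: 1011111011110110 = 0xBEF6 (16 bits → U+BEF6).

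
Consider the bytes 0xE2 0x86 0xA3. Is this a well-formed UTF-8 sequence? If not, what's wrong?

Leading byte 0xE2 = 11100010 → 3-byte form.
Continuation bytes 0x86=10000110, 0xA3=10100011 all match 10xxxxxx.
Decoded value 0x21A3 is ≥ 0x800 (shortest form) and not a surrogate.

valid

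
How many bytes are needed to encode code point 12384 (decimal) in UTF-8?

3

U+3060 = 0x3060. UTF-8 uses 1 byte below 0x80, 2 below 0x800, 3 below 0x10000, 4 up to 0x10FFFF. 0x3060 is in U+0800–U+FFFF → 3 bytes.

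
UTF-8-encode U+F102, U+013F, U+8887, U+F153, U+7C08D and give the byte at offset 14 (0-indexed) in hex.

0x8D

U+F102 → 3-byte form EF 84 82 at offsets 0–2.
U+013F → 2-byte form C4 BF at offsets 3–4.
U+8887 → 3-byte form E8 A2 87 at offsets 5–7.
U+F153 → 3-byte form EF 85 93 at offsets 8–10.
U+7C08D → 4-byte form F1 BC 82 8D at offsets 11–14.
Offset 14 falls in char 5's range; it's byte 4 of F1 BC 82 8D = 0x8D.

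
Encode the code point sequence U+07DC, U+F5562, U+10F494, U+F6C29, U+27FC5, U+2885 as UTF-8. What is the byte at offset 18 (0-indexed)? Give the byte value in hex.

0xE2

U+07DC → 2-byte form DF 9C at offsets 0–1.
U+F5562 → 4-byte form F3 B5 95 A2 at offsets 2–5.
U+10F494 → 4-byte form F4 8F 92 94 at offsets 6–9.
U+F6C29 → 4-byte form F3 B6 B0 A9 at offsets 10–13.
U+27FC5 → 4-byte form F0 A7 BF 85 at offsets 14–17.
U+2885 → 3-byte form E2 A2 85 at offsets 18–20.
Offset 18 falls in char 6's range; it's byte 1 of E2 A2 85 = 0xE2.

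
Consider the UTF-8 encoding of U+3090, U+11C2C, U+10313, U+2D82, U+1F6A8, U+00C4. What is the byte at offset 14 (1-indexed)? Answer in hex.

0x82

1-indexed offset 14 is 0-indexed offset 13.
U+3090 → 3-byte form E3 82 90 at offsets 0–2.
U+11C2C → 4-byte form F0 91 B0 AC at offsets 3–6.
U+10313 → 4-byte form F0 90 8C 93 at offsets 7–10.
U+2D82 → 3-byte form E2 B6 82 at offsets 11–13.
Offset 13 falls in char 4's range; it's byte 3 of E2 B6 82 = 0x82.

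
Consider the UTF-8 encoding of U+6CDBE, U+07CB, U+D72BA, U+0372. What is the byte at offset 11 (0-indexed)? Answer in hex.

0xB2

U+6CDBE → 4-byte form F1 AC B6 BE at offsets 0–3.
U+07CB → 2-byte form DF 8B at offsets 4–5.
U+D72BA → 4-byte form F3 97 8A BA at offsets 6–9.
U+0372 → 2-byte form CD B2 at offsets 10–11.
Offset 11 falls in char 4's range; it's byte 2 of CD B2 = 0xB2.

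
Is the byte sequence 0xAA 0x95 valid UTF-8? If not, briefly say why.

Byte 0xAA = 10101010 has the form 10xxxxxx — a continuation byte — but there is no preceding leading byte.

invalid (continuation byte with no leading byte)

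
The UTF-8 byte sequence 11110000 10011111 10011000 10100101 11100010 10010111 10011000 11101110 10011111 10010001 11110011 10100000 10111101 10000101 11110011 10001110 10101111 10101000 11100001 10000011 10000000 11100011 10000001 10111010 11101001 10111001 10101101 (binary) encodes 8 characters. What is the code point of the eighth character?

U+9E6D

Offset 0: leading byte 0xF0 = 11110000 → 4-byte char #1 = F0 9F 98 A5.
Offset 4: leading byte 0xE2 = 11100010 → 3-byte char #2 = E2 97 98.
Offset 7: leading byte 0xEE = 11101110 → 3-byte char #3 = EE 9F 91.
Offset 10: leading byte 0xF3 = 11110011 → 4-byte char #4 = F3 A0 BD 85.
Offset 14: leading byte 0xF3 = 11110011 → 4-byte char #5 = F3 8E AF A8.
Offset 18: leading byte 0xE1 = 11100001 → 3-byte char #6 = E1 83 80.
Offset 21: leading byte 0xE3 = 11100011 → 3-byte char #7 = E3 81 BA.
Offset 24: leading byte 0xE9 = 11101001 → 3-byte char #8 = E9 B9 AD.
Leading byte 0xE9 = 11101001 matches 1110xxxx → 3-byte sequence.
Byte 1: 0xE9 = 11101001, payload 1001 (4 bits).
Byte 2: 0xB9 = 10111001 (10xxxxxx ✓), payload 111001.
Byte 3: 0xAD = 10101101 (10xxxxxx ✓), payload 101101.
Concatenate: 1001111001101101 = 0x9E6D (16 bits → U+9E6D).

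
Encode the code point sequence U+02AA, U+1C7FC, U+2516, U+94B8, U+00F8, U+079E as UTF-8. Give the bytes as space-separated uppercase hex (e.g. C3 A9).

CA AA F0 9C 9F BC E2 94 96 E9 92 B8 C3 B8 DE 9E

U+02AA: 2-byte form → CA AA.
U+1C7FC: 4-byte form → F0 9C 9F BC.
U+2516: 3-byte form → E2 94 96.
U+94B8: 3-byte form → E9 92 B8.
U+00F8: 2-byte form → C3 B8.
U+079E: 2-byte form → DE 9E.
Concatenated (16 bytes): CA AA F0 9C 9F BC E2 94 96 E9 92 B8 C3 B8 DE 9E.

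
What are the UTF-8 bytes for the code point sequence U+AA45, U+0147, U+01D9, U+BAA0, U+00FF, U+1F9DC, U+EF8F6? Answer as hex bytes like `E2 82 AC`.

EA A9 85 C5 87 C7 99 EB AA A0 C3 BF F0 9F A7 9C F3 AF A3 B6

U+AA45: 3-byte form → EA A9 85.
U+0147: 2-byte form → C5 87.
U+01D9: 2-byte form → C7 99.
U+BAA0: 3-byte form → EB AA A0.
U+00FF: 2-byte form → C3 BF.
U+1F9DC: 4-byte form → F0 9F A7 9C.
U+EF8F6: 4-byte form → F3 AF A3 B6.
Concatenated (20 bytes): EA A9 85 C5 87 C7 99 EB AA A0 C3 BF F0 9F A7 9C F3 AF A3 B6.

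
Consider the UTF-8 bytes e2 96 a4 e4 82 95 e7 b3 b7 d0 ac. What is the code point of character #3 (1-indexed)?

U+7CF7

Offset 0: leading byte 0xE2 = 11100010 → 3-byte char #1 = E2 96 A4.
Offset 3: leading byte 0xE4 = 11100100 → 3-byte char #2 = E4 82 95.
Offset 6: leading byte 0xE7 = 11100111 → 3-byte char #3 = E7 B3 B7.
Leading byte 0xE7 = 11100111 matches 1110xxxx → 3-byte sequence.
Byte 1: 0xE7 = 11100111, payload 0111 (4 bits).
Byte 2: 0xB3 = 10110011 (10xxxxxx ✓), payload 110011.
Byte 3: 0xB7 = 10110111 (10xxxxxx ✓), payload 110111.
Concatenate: 0111110011110111 = 0x7CF7 (16 bits → U+7CF7).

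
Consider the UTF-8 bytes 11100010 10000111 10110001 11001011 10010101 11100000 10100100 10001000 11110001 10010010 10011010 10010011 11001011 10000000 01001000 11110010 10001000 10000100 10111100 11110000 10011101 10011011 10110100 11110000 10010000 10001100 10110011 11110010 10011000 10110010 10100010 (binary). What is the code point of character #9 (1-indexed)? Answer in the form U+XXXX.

Offset 0: leading byte 0xE2 = 11100010 → 3-byte char #1 = E2 87 B1.
Offset 3: leading byte 0xCB = 11001011 → 2-byte char #2 = CB 95.
Offset 5: leading byte 0xE0 = 11100000 → 3-byte char #3 = E0 A4 88.
Offset 8: leading byte 0xF1 = 11110001 → 4-byte char #4 = F1 92 9A 93.
Offset 12: leading byte 0xCB = 11001011 → 2-byte char #5 = CB 80.
Offset 14: leading byte 0x48 = 01001000 → 1-byte char #6 = 48.
Offset 15: leading byte 0xF2 = 11110010 → 4-byte char #7 = F2 88 84 BC.
Offset 19: leading byte 0xF0 = 11110000 → 4-byte char #8 = F0 9D 9B B4.
Offset 23: leading byte 0xF0 = 11110000 → 4-byte char #9 = F0 90 8C B3.
Leading byte 0xF0 = 11110000 matches 11110xxx → 4-byte sequence.
Byte 1: 0xF0 = 11110000, payload 000 (3 bits).
Byte 2: 0x90 = 10010000 (10xxxxxx ✓), payload 010000.
Byte 3: 0x8C = 10001100 (10xxxxxx ✓), payload 001100.
Byte 4: 0xB3 = 10110011 (10xxxxxx ✓), payload 110011.
Concatenate: 000010000001100110011 = 0x10333 (21 bits → U+10333).

U+10333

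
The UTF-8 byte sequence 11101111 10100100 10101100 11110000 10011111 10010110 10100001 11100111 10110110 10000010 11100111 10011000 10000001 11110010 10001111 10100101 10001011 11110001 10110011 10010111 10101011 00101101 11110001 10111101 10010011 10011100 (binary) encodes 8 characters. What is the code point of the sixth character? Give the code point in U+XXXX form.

Offset 0: leading byte 0xEF = 11101111 → 3-byte char #1 = EF A4 AC.
Offset 3: leading byte 0xF0 = 11110000 → 4-byte char #2 = F0 9F 96 A1.
Offset 7: leading byte 0xE7 = 11100111 → 3-byte char #3 = E7 B6 82.
Offset 10: leading byte 0xE7 = 11100111 → 3-byte char #4 = E7 98 81.
Offset 13: leading byte 0xF2 = 11110010 → 4-byte char #5 = F2 8F A5 8B.
Offset 17: leading byte 0xF1 = 11110001 → 4-byte char #6 = F1 B3 97 AB.
Leading byte 0xF1 = 11110001 matches 11110xxx → 4-byte sequence.
Byte 1: 0xF1 = 11110001, payload 001 (3 bits).
Byte 2: 0xB3 = 10110011 (10xxxxxx ✓), payload 110011.
Byte 3: 0x97 = 10010111 (10xxxxxx ✓), payload 010111.
Byte 4: 0xAB = 10101011 (10xxxxxx ✓), payload 101011.
Concatenate: 001110011010111101011 = 0x735EB (21 bits → U+735EB).

U+735EB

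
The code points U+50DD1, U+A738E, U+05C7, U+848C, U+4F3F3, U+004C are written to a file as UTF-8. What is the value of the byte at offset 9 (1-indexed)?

1-indexed offset 9 is 0-indexed offset 8.
U+50DD1 → 4-byte form F1 90 B7 91 at offsets 0–3.
U+A738E → 4-byte form F2 A7 8E 8E at offsets 4–7.
U+05C7 → 2-byte form D7 87 at offsets 8–9.
Offset 8 falls in char 3's range; it's byte 1 of D7 87 = 0xD7.

0xD7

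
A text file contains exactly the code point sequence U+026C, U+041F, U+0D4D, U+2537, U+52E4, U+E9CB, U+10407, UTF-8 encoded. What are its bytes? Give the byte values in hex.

U+026C: 2-byte form → C9 AC.
U+041F: 2-byte form → D0 9F.
U+0D4D: 3-byte form → E0 B5 8D.
U+2537: 3-byte form → E2 94 B7.
U+52E4: 3-byte form → E5 8B A4.
U+E9CB: 3-byte form → EE A7 8B.
U+10407: 4-byte form → F0 90 90 87.
Concatenated (20 bytes): C9 AC D0 9F E0 B5 8D E2 94 B7 E5 8B A4 EE A7 8B F0 90 90 87.

C9 AC D0 9F E0 B5 8D E2 94 B7 E5 8B A4 EE A7 8B F0 90 90 87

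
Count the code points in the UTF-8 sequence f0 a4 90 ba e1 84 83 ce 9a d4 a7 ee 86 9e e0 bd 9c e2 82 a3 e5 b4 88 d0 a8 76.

Byte at offset 0: 0xF0 = 11110000 → 4-byte char (#1). Advance 4.
Byte at offset 4: 0xE1 = 11100001 → 3-byte char (#2). Advance 3.
Byte at offset 7: 0xCE = 11001110 → 2-byte char (#3). Advance 2.
Byte at offset 9: 0xD4 = 11010100 → 2-byte char (#4). Advance 2.
Byte at offset 11: 0xEE = 11101110 → 3-byte char (#5). Advance 3.
Byte at offset 14: 0xE0 = 11100000 → 3-byte char (#6). Advance 3.
Byte at offset 17: 0xE2 = 11100010 → 3-byte char (#7). Advance 3.
Byte at offset 20: 0xE5 = 11100101 → 3-byte char (#8). Advance 3.
Byte at offset 23: 0xD0 = 11010000 → 2-byte char (#9). Advance 2.
Byte at offset 25: 0x76 = 01110110 → 1-byte char (#10). Advance 1.
Reached end at offset 26 after 10 code points.

10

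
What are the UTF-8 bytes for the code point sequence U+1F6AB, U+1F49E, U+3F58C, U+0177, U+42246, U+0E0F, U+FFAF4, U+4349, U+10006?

F0 9F 9A AB F0 9F 92 9E F0 BF 96 8C C5 B7 F1 82 89 86 E0 B8 8F F3 BF AB B4 E4 8D 89 F0 90 80 86

U+1F6AB: 4-byte form → F0 9F 9A AB.
U+1F49E: 4-byte form → F0 9F 92 9E.
U+3F58C: 4-byte form → F0 BF 96 8C.
U+0177: 2-byte form → C5 B7.
U+42246: 4-byte form → F1 82 89 86.
U+0E0F: 3-byte form → E0 B8 8F.
U+FFAF4: 4-byte form → F3 BF AB B4.
U+4349: 3-byte form → E4 8D 89.
U+10006: 4-byte form → F0 90 80 86.
Concatenated (32 bytes): F0 9F 9A AB F0 9F 92 9E F0 BF 96 8C C5 B7 F1 82 89 86 E0 B8 8F F3 BF AB B4 E4 8D 89 F0 90 80 86.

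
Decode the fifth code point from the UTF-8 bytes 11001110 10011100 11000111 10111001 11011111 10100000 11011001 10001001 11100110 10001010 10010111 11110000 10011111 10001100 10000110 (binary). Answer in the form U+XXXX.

Offset 0: leading byte 0xCE = 11001110 → 2-byte char #1 = CE 9C.
Offset 2: leading byte 0xC7 = 11000111 → 2-byte char #2 = C7 B9.
Offset 4: leading byte 0xDF = 11011111 → 2-byte char #3 = DF A0.
Offset 6: leading byte 0xD9 = 11011001 → 2-byte char #4 = D9 89.
Offset 8: leading byte 0xE6 = 11100110 → 3-byte char #5 = E6 8A 97.
Leading byte 0xE6 = 11100110 matches 1110xxxx → 3-byte sequence.
Byte 1: 0xE6 = 11100110, payload 0110 (4 bits).
Byte 2: 0x8A = 10001010 (10xxxxxx ✓), payload 001010.
Byte 3: 0x97 = 10010111 (10xxxxxx ✓), payload 010111.
Concatenate: 0110001010010111 = 0x6297 (16 bits → U+6297).

U+6297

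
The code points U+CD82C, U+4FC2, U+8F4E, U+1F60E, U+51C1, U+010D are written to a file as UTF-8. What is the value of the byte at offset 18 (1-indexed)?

1-indexed offset 18 is 0-indexed offset 17.
U+CD82C → 4-byte form F3 8D A0 AC at offsets 0–3.
U+4FC2 → 3-byte form E4 BF 82 at offsets 4–6.
U+8F4E → 3-byte form E8 BD 8E at offsets 7–9.
U+1F60E → 4-byte form F0 9F 98 8E at offsets 10–13.
U+51C1 → 3-byte form E5 87 81 at offsets 14–16.
U+010D → 2-byte form C4 8D at offsets 17–18.
Offset 17 falls in char 6's range; it's byte 1 of C4 8D = 0xC4.

0xC4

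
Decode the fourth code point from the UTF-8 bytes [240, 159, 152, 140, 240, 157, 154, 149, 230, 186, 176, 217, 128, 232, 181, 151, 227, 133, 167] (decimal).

Offset 0: leading byte 0xF0 = 11110000 → 4-byte char #1 = F0 9F 98 8C.
Offset 4: leading byte 0xF0 = 11110000 → 4-byte char #2 = F0 9D 9A 95.
Offset 8: leading byte 0xE6 = 11100110 → 3-byte char #3 = E6 BA B0.
Offset 11: leading byte 0xD9 = 11011001 → 2-byte char #4 = D9 80.
Leading byte 0xD9 = 11011001 matches 110xxxxx → 2-byte sequence.
Byte 1: 0xD9 = 11011001, payload 11001 (5 bits).
Byte 2: 0x80 = 10000000 (10xxxxxx ✓), payload 000000.
Concatenate: 11001000000 = 0x640 (11 bits → U+0640).

U+0640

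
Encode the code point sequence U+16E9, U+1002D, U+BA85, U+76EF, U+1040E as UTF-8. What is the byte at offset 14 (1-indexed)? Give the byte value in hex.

0xF0

1-indexed offset 14 is 0-indexed offset 13.
U+16E9 → 3-byte form E1 9B A9 at offsets 0–2.
U+1002D → 4-byte form F0 90 80 AD at offsets 3–6.
U+BA85 → 3-byte form EB AA 85 at offsets 7–9.
U+76EF → 3-byte form E7 9B AF at offsets 10–12.
U+1040E → 4-byte form F0 90 90 8E at offsets 13–16.
Offset 13 falls in char 5's range; it's byte 1 of F0 90 90 8E = 0xF0.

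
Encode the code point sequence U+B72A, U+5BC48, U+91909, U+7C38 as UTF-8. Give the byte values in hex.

U+B72A: 3-byte form → EB 9C AA.
U+5BC48: 4-byte form → F1 9B B1 88.
U+91909: 4-byte form → F2 91 A4 89.
U+7C38: 3-byte form → E7 B0 B8.
Concatenated (14 bytes): EB 9C AA F1 9B B1 88 F2 91 A4 89 E7 B0 B8.

EB 9C AA F1 9B B1 88 F2 91 A4 89 E7 B0 B8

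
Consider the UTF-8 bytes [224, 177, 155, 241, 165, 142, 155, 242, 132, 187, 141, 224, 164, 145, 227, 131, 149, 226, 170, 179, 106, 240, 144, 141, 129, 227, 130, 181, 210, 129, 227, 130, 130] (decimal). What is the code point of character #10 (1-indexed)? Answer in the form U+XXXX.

Offset 0: leading byte 0xE0 = 11100000 → 3-byte char #1 = E0 B1 9B.
Offset 3: leading byte 0xF1 = 11110001 → 4-byte char #2 = F1 A5 8E 9B.
Offset 7: leading byte 0xF2 = 11110010 → 4-byte char #3 = F2 84 BB 8D.
Offset 11: leading byte 0xE0 = 11100000 → 3-byte char #4 = E0 A4 91.
Offset 14: leading byte 0xE3 = 11100011 → 3-byte char #5 = E3 83 95.
Offset 17: leading byte 0xE2 = 11100010 → 3-byte char #6 = E2 AA B3.
Offset 20: leading byte 0x6A = 01101010 → 1-byte char #7 = 6A.
Offset 21: leading byte 0xF0 = 11110000 → 4-byte char #8 = F0 90 8D 81.
Offset 25: leading byte 0xE3 = 11100011 → 3-byte char #9 = E3 82 B5.
Offset 28: leading byte 0xD2 = 11010010 → 2-byte char #10 = D2 81.
Leading byte 0xD2 = 11010010 matches 110xxxxx → 2-byte sequence.
Byte 1: 0xD2 = 11010010, payload 10010 (5 bits).
Byte 2: 0x81 = 10000001 (10xxxxxx ✓), payload 000001.
Concatenate: 10010000001 = 0x481 (11 bits → U+0481).

U+0481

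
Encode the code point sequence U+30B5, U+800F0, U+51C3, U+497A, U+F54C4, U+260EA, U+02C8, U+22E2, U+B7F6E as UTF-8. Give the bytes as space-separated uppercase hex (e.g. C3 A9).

E3 82 B5 F2 80 83 B0 E5 87 83 E4 A5 BA F3 B5 93 84 F0 A6 83 AA CB 88 E2 8B A2 F2 B7 BD AE

U+30B5: 3-byte form → E3 82 B5.
U+800F0: 4-byte form → F2 80 83 B0.
U+51C3: 3-byte form → E5 87 83.
U+497A: 3-byte form → E4 A5 BA.
U+F54C4: 4-byte form → F3 B5 93 84.
U+260EA: 4-byte form → F0 A6 83 AA.
U+02C8: 2-byte form → CB 88.
U+22E2: 3-byte form → E2 8B A2.
U+B7F6E: 4-byte form → F2 B7 BD AE.
Concatenated (30 bytes): E3 82 B5 F2 80 83 B0 E5 87 83 E4 A5 BA F3 B5 93 84 F0 A6 83 AA CB 88 E2 8B A2 F2 B7 BD AE.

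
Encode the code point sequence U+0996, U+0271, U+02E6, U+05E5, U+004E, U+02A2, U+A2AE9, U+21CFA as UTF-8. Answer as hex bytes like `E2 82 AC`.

E0 A6 96 C9 B1 CB A6 D7 A5 4E CA A2 F2 A2 AB A9 F0 A1 B3 BA

U+0996: 3-byte form → E0 A6 96.
U+0271: 2-byte form → C9 B1.
U+02E6: 2-byte form → CB A6.
U+05E5: 2-byte form → D7 A5.
U+004E: 1-byte form → 4E.
U+02A2: 2-byte form → CA A2.
U+A2AE9: 4-byte form → F2 A2 AB A9.
U+21CFA: 4-byte form → F0 A1 B3 BA.
Concatenated (20 bytes): E0 A6 96 C9 B1 CB A6 D7 A5 4E CA A2 F2 A2 AB A9 F0 A1 B3 BA.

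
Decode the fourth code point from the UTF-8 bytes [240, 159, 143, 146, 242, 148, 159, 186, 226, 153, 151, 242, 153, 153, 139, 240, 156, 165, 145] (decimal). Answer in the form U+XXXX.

U+9964B

Offset 0: leading byte 0xF0 = 11110000 → 4-byte char #1 = F0 9F 8F 92.
Offset 4: leading byte 0xF2 = 11110010 → 4-byte char #2 = F2 94 9F BA.
Offset 8: leading byte 0xE2 = 11100010 → 3-byte char #3 = E2 99 97.
Offset 11: leading byte 0xF2 = 11110010 → 4-byte char #4 = F2 99 99 8B.
Leading byte 0xF2 = 11110010 matches 11110xxx → 4-byte sequence.
Byte 1: 0xF2 = 11110010, payload 010 (3 bits).
Byte 2: 0x99 = 10011001 (10xxxxxx ✓), payload 011001.
Byte 3: 0x99 = 10011001 (10xxxxxx ✓), payload 011001.
Byte 4: 0x8B = 10001011 (10xxxxxx ✓), payload 001011.
Concatenate: 010011001011001001011 = 0x9964B (21 bits → U+9964B).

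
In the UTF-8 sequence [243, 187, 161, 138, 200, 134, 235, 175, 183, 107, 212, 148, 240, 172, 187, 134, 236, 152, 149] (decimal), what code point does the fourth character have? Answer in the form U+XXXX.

U+006B

Offset 0: leading byte 0xF3 = 11110011 → 4-byte char #1 = F3 BB A1 8A.
Offset 4: leading byte 0xC8 = 11001000 → 2-byte char #2 = C8 86.
Offset 6: leading byte 0xEB = 11101011 → 3-byte char #3 = EB AF B7.
Offset 9: leading byte 0x6B = 01101011 → 1-byte char #4 = 6B.
Leading byte 0x6B = 01101011 matches 0xxxxxxx → 1-byte sequence.
Byte 1: 0x6B = 01101011, payload 1101011 (7 bits).
Concatenate: 1101011 = 0x6B (7 bits → U+006B).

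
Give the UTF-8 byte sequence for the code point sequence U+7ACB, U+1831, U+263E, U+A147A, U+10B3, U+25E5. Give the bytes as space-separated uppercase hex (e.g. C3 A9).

U+7ACB: 3-byte form → E7 AB 8B.
U+1831: 3-byte form → E1 A0 B1.
U+263E: 3-byte form → E2 98 BE.
U+A147A: 4-byte form → F2 A1 91 BA.
U+10B3: 3-byte form → E1 82 B3.
U+25E5: 3-byte form → E2 97 A5.
Concatenated (19 bytes): E7 AB 8B E1 A0 B1 E2 98 BE F2 A1 91 BA E1 82 B3 E2 97 A5.

E7 AB 8B E1 A0 B1 E2 98 BE F2 A1 91 BA E1 82 B3 E2 97 A5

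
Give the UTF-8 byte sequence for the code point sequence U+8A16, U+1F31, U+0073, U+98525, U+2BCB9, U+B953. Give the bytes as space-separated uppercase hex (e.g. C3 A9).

E8 A8 96 E1 BC B1 73 F2 98 94 A5 F0 AB B2 B9 EB A5 93

U+8A16: 3-byte form → E8 A8 96.
U+1F31: 3-byte form → E1 BC B1.
U+0073: 1-byte form → 73.
U+98525: 4-byte form → F2 98 94 A5.
U+2BCB9: 4-byte form → F0 AB B2 B9.
U+B953: 3-byte form → EB A5 93.
Concatenated (18 bytes): E8 A8 96 E1 BC B1 73 F2 98 94 A5 F0 AB B2 B9 EB A5 93.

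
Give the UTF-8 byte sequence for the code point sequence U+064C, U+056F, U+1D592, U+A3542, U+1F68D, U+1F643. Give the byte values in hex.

U+064C: 2-byte form → D9 8C.
U+056F: 2-byte form → D5 AF.
U+1D592: 4-byte form → F0 9D 96 92.
U+A3542: 4-byte form → F2 A3 95 82.
U+1F68D: 4-byte form → F0 9F 9A 8D.
U+1F643: 4-byte form → F0 9F 99 83.
Concatenated (20 bytes): D9 8C D5 AF F0 9D 96 92 F2 A3 95 82 F0 9F 9A 8D F0 9F 99 83.

D9 8C D5 AF F0 9D 96 92 F2 A3 95 82 F0 9F 9A 8D F0 9F 99 83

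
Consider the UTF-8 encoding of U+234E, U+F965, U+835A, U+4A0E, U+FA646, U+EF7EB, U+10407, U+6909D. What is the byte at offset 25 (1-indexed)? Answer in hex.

1-indexed offset 25 is 0-indexed offset 24.
U+234E → 3-byte form E2 8D 8E at offsets 0–2.
U+F965 → 3-byte form EF A5 A5 at offsets 3–5.
U+835A → 3-byte form E8 8D 9A at offsets 6–8.
U+4A0E → 3-byte form E4 A8 8E at offsets 9–11.
U+FA646 → 4-byte form F3 BA 99 86 at offsets 12–15.
U+EF7EB → 4-byte form F3 AF 9F AB at offsets 16–19.
U+10407 → 4-byte form F0 90 90 87 at offsets 20–23.
U+6909D → 4-byte form F1 A9 82 9D at offsets 24–27.
Offset 24 falls in char 8's range; it's byte 1 of F1 A9 82 9D = 0xF1.

0xF1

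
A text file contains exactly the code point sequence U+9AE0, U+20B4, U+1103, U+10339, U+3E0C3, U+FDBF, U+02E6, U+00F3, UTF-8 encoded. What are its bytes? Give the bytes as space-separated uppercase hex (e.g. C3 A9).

E9 AB A0 E2 82 B4 E1 84 83 F0 90 8C B9 F0 BE 83 83 EF B6 BF CB A6 C3 B3

U+9AE0: 3-byte form → E9 AB A0.
U+20B4: 3-byte form → E2 82 B4.
U+1103: 3-byte form → E1 84 83.
U+10339: 4-byte form → F0 90 8C B9.
U+3E0C3: 4-byte form → F0 BE 83 83.
U+FDBF: 3-byte form → EF B6 BF.
U+02E6: 2-byte form → CB A6.
U+00F3: 2-byte form → C3 B3.
Concatenated (24 bytes): E9 AB A0 E2 82 B4 E1 84 83 F0 90 8C B9 F0 BE 83 83 EF B6 BF CB A6 C3 B3.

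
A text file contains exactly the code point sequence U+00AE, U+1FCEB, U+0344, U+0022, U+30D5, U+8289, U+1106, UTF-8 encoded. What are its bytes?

C2 AE F0 9F B3 AB CD 84 22 E3 83 95 E8 8A 89 E1 84 86

U+00AE: 2-byte form → C2 AE.
U+1FCEB: 4-byte form → F0 9F B3 AB.
U+0344: 2-byte form → CD 84.
U+0022: 1-byte form → 22.
U+30D5: 3-byte form → E3 83 95.
U+8289: 3-byte form → E8 8A 89.
U+1106: 3-byte form → E1 84 86.
Concatenated (18 bytes): C2 AE F0 9F B3 AB CD 84 22 E3 83 95 E8 8A 89 E1 84 86.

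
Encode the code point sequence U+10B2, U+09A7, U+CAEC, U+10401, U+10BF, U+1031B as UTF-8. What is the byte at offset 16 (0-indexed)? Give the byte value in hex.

0xF0

U+10B2 → 3-byte form E1 82 B2 at offsets 0–2.
U+09A7 → 3-byte form E0 A6 A7 at offsets 3–5.
U+CAEC → 3-byte form EC AB AC at offsets 6–8.
U+10401 → 4-byte form F0 90 90 81 at offsets 9–12.
U+10BF → 3-byte form E1 82 BF at offsets 13–15.
U+1031B → 4-byte form F0 90 8C 9B at offsets 16–19.
Offset 16 falls in char 6's range; it's byte 1 of F0 90 8C 9B = 0xF0.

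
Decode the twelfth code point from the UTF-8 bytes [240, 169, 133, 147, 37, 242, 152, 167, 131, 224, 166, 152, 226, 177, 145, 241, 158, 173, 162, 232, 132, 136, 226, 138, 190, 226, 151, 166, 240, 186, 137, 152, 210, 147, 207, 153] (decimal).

U+03D9

Offset 0: leading byte 0xF0 = 11110000 → 4-byte char #1 = F0 A9 85 93.
Offset 4: leading byte 0x25 = 00100101 → 1-byte char #2 = 25.
Offset 5: leading byte 0xF2 = 11110010 → 4-byte char #3 = F2 98 A7 83.
Offset 9: leading byte 0xE0 = 11100000 → 3-byte char #4 = E0 A6 98.
Offset 12: leading byte 0xE2 = 11100010 → 3-byte char #5 = E2 B1 91.
Offset 15: leading byte 0xF1 = 11110001 → 4-byte char #6 = F1 9E AD A2.
Offset 19: leading byte 0xE8 = 11101000 → 3-byte char #7 = E8 84 88.
Offset 22: leading byte 0xE2 = 11100010 → 3-byte char #8 = E2 8A BE.
Offset 25: leading byte 0xE2 = 11100010 → 3-byte char #9 = E2 97 A6.
Offset 28: leading byte 0xF0 = 11110000 → 4-byte char #10 = F0 BA 89 98.
Offset 32: leading byte 0xD2 = 11010010 → 2-byte char #11 = D2 93.
Offset 34: leading byte 0xCF = 11001111 → 2-byte char #12 = CF 99.
Leading byte 0xCF = 11001111 matches 110xxxxx → 2-byte sequence.
Byte 1: 0xCF = 11001111, payload 01111 (5 bits).
Byte 2: 0x99 = 10011001 (10xxxxxx ✓), payload 011001.
Concatenate: 01111011001 = 0x3D9 (11 bits → U+03D9).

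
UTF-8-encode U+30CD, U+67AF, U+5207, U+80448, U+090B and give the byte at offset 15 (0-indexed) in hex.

0x8B

U+30CD → 3-byte form E3 83 8D at offsets 0–2.
U+67AF → 3-byte form E6 9E AF at offsets 3–5.
U+5207 → 3-byte form E5 88 87 at offsets 6–8.
U+80448 → 4-byte form F2 80 91 88 at offsets 9–12.
U+090B → 3-byte form E0 A4 8B at offsets 13–15.
Offset 15 falls in char 5's range; it's byte 3 of E0 A4 8B = 0x8B.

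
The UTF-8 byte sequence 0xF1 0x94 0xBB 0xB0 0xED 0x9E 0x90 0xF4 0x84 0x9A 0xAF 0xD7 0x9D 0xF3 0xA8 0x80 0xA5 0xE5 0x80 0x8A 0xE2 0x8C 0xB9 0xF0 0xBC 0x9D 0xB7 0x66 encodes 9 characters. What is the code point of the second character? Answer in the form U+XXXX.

Offset 0: leading byte 0xF1 = 11110001 → 4-byte char #1 = F1 94 BB B0.
Offset 4: leading byte 0xED = 11101101 → 3-byte char #2 = ED 9E 90.
Leading byte 0xED = 11101101 matches 1110xxxx → 3-byte sequence.
Byte 1: 0xED = 11101101, payload 1101 (4 bits).
Byte 2: 0x9E = 10011110 (10xxxxxx ✓), payload 011110.
Byte 3: 0x90 = 10010000 (10xxxxxx ✓), payload 010000.
Concatenate: 1101011110010000 = 0xD790 (16 bits → U+D790).

U+D790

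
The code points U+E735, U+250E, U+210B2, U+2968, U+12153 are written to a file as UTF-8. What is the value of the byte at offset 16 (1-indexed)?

1-indexed offset 16 is 0-indexed offset 15.
U+E735 → 3-byte form EE 9C B5 at offsets 0–2.
U+250E → 3-byte form E2 94 8E at offsets 3–5.
U+210B2 → 4-byte form F0 A1 82 B2 at offsets 6–9.
U+2968 → 3-byte form E2 A5 A8 at offsets 10–12.
U+12153 → 4-byte form F0 92 85 93 at offsets 13–16.
Offset 15 falls in char 5's range; it's byte 3 of F0 92 85 93 = 0x85.

0x85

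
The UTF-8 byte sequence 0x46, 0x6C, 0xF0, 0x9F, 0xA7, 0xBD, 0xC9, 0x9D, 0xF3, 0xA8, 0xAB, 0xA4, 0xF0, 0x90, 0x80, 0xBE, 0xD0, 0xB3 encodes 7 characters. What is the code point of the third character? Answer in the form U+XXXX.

Offset 0: leading byte 0x46 = 01000110 → 1-byte char #1 = 46.
Offset 1: leading byte 0x6C = 01101100 → 1-byte char #2 = 6C.
Offset 2: leading byte 0xF0 = 11110000 → 4-byte char #3 = F0 9F A7 BD.
Leading byte 0xF0 = 11110000 matches 11110xxx → 4-byte sequence.
Byte 1: 0xF0 = 11110000, payload 000 (3 bits).
Byte 2: 0x9F = 10011111 (10xxxxxx ✓), payload 011111.
Byte 3: 0xA7 = 10100111 (10xxxxxx ✓), payload 100111.
Byte 4: 0xBD = 10111101 (10xxxxxx ✓), payload 111101.
Concatenate: 000011111100111111101 = 0x1F9FD (21 bits → U+1F9FD).

U+1F9FD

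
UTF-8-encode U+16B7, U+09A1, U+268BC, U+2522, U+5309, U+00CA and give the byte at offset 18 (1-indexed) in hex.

1-indexed offset 18 is 0-indexed offset 17.
U+16B7 → 3-byte form E1 9A B7 at offsets 0–2.
U+09A1 → 3-byte form E0 A6 A1 at offsets 3–5.
U+268BC → 4-byte form F0 A6 A2 BC at offsets 6–9.
U+2522 → 3-byte form E2 94 A2 at offsets 10–12.
U+5309 → 3-byte form E5 8C 89 at offsets 13–15.
U+00CA → 2-byte form C3 8A at offsets 16–17.
Offset 17 falls in char 6's range; it's byte 2 of C3 8A = 0x8A.

0x8A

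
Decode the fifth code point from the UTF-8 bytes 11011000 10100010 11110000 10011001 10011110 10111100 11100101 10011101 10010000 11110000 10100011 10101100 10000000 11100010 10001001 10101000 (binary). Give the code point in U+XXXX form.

U+2268

Offset 0: leading byte 0xD8 = 11011000 → 2-byte char #1 = D8 A2.
Offset 2: leading byte 0xF0 = 11110000 → 4-byte char #2 = F0 99 9E BC.
Offset 6: leading byte 0xE5 = 11100101 → 3-byte char #3 = E5 9D 90.
Offset 9: leading byte 0xF0 = 11110000 → 4-byte char #4 = F0 A3 AC 80.
Offset 13: leading byte 0xE2 = 11100010 → 3-byte char #5 = E2 89 A8.
Leading byte 0xE2 = 11100010 matches 1110xxxx → 3-byte sequence.
Byte 1: 0xE2 = 11100010, payload 0010 (4 bits).
Byte 2: 0x89 = 10001001 (10xxxxxx ✓), payload 001001.
Byte 3: 0xA8 = 10101000 (10xxxxxx ✓), payload 101000.
Concatenate: 0010001001101000 = 0x2268 (16 bits → U+2268).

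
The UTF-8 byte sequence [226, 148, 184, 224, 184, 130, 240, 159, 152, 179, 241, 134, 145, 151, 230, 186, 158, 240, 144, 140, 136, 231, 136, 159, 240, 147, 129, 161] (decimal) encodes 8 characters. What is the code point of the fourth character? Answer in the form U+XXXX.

Offset 0: leading byte 0xE2 = 11100010 → 3-byte char #1 = E2 94 B8.
Offset 3: leading byte 0xE0 = 11100000 → 3-byte char #2 = E0 B8 82.
Offset 6: leading byte 0xF0 = 11110000 → 4-byte char #3 = F0 9F 98 B3.
Offset 10: leading byte 0xF1 = 11110001 → 4-byte char #4 = F1 86 91 97.
Leading byte 0xF1 = 11110001 matches 11110xxx → 4-byte sequence.
Byte 1: 0xF1 = 11110001, payload 001 (3 bits).
Byte 2: 0x86 = 10000110 (10xxxxxx ✓), payload 000110.
Byte 3: 0x91 = 10010001 (10xxxxxx ✓), payload 010001.
Byte 4: 0x97 = 10010111 (10xxxxxx ✓), payload 010111.
Concatenate: 001000110010001010111 = 0x46457 (21 bits → U+46457).

U+46457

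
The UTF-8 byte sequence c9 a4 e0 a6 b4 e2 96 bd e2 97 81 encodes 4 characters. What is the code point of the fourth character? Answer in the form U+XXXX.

Offset 0: leading byte 0xC9 = 11001001 → 2-byte char #1 = C9 A4.
Offset 2: leading byte 0xE0 = 11100000 → 3-byte char #2 = E0 A6 B4.
Offset 5: leading byte 0xE2 = 11100010 → 3-byte char #3 = E2 96 BD.
Offset 8: leading byte 0xE2 = 11100010 → 3-byte char #4 = E2 97 81.
Leading byte 0xE2 = 11100010 matches 1110xxxx → 3-byte sequence.
Byte 1: 0xE2 = 11100010, payload 0010 (4 bits).
Byte 2: 0x97 = 10010111 (10xxxxxx ✓), payload 010111.
Byte 3: 0x81 = 10000001 (10xxxxxx ✓), payload 000001.
Concatenate: 0010010111000001 = 0x25C1 (16 bits → U+25C1).

U+25C1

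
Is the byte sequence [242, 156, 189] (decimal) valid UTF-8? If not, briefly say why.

invalid (sequence truncated)

Leading byte 0xF2 = 11110010 → 4-byte form, but only 3 bytes are present.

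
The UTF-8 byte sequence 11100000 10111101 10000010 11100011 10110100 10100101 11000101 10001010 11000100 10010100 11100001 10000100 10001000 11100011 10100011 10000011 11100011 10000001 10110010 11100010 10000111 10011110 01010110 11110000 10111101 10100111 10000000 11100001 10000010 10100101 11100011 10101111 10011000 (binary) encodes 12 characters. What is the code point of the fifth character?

U+1108

Offset 0: leading byte 0xE0 = 11100000 → 3-byte char #1 = E0 BD 82.
Offset 3: leading byte 0xE3 = 11100011 → 3-byte char #2 = E3 B4 A5.
Offset 6: leading byte 0xC5 = 11000101 → 2-byte char #3 = C5 8A.
Offset 8: leading byte 0xC4 = 11000100 → 2-byte char #4 = C4 94.
Offset 10: leading byte 0xE1 = 11100001 → 3-byte char #5 = E1 84 88.
Leading byte 0xE1 = 11100001 matches 1110xxxx → 3-byte sequence.
Byte 1: 0xE1 = 11100001, payload 0001 (4 bits).
Byte 2: 0x84 = 10000100 (10xxxxxx ✓), payload 000100.
Byte 3: 0x88 = 10001000 (10xxxxxx ✓), payload 001000.
Concatenate: 0001000100001000 = 0x1108 (16 bits → U+1108).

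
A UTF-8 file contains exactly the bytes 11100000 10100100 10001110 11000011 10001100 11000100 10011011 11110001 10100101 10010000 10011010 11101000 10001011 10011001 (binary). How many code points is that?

5

Byte at offset 0: 0xE0 = 11100000 → 3-byte char (#1). Advance 3.
Byte at offset 3: 0xC3 = 11000011 → 2-byte char (#2). Advance 2.
Byte at offset 5: 0xC4 = 11000100 → 2-byte char (#3). Advance 2.
Byte at offset 7: 0xF1 = 11110001 → 4-byte char (#4). Advance 4.
Byte at offset 11: 0xE8 = 11101000 → 3-byte char (#5). Advance 3.
Reached end at offset 14 after 5 code points.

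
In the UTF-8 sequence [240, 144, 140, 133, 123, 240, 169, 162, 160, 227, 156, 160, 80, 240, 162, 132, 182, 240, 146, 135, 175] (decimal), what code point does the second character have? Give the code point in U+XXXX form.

Offset 0: leading byte 0xF0 = 11110000 → 4-byte char #1 = F0 90 8C 85.
Offset 4: leading byte 0x7B = 01111011 → 1-byte char #2 = 7B.
Leading byte 0x7B = 01111011 matches 0xxxxxxx → 1-byte sequence.
Byte 1: 0x7B = 01111011, payload 1111011 (7 bits).
Concatenate: 1111011 = 0x7B (7 bits → U+007B).

U+007B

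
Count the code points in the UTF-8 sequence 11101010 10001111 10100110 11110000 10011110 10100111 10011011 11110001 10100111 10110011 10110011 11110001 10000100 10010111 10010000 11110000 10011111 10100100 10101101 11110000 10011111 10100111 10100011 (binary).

Byte at offset 0: 0xEA = 11101010 → 3-byte char (#1). Advance 3.
Byte at offset 3: 0xF0 = 11110000 → 4-byte char (#2). Advance 4.
Byte at offset 7: 0xF1 = 11110001 → 4-byte char (#3). Advance 4.
Byte at offset 11: 0xF1 = 11110001 → 4-byte char (#4). Advance 4.
Byte at offset 15: 0xF0 = 11110000 → 4-byte char (#5). Advance 4.
Byte at offset 19: 0xF0 = 11110000 → 4-byte char (#6). Advance 4.
Reached end at offset 23 after 6 code points.

6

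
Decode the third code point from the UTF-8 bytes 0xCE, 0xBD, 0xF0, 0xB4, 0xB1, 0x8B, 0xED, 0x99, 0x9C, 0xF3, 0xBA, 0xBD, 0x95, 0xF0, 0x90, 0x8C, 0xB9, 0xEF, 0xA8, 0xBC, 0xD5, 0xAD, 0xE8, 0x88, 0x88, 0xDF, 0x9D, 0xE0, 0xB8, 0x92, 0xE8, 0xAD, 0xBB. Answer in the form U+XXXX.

Offset 0: leading byte 0xCE = 11001110 → 2-byte char #1 = CE BD.
Offset 2: leading byte 0xF0 = 11110000 → 4-byte char #2 = F0 B4 B1 8B.
Offset 6: leading byte 0xED = 11101101 → 3-byte char #3 = ED 99 9C.
Leading byte 0xED = 11101101 matches 1110xxxx → 3-byte sequence.
Byte 1: 0xED = 11101101, payload 1101 (4 bits).
Byte 2: 0x99 = 10011001 (10xxxxxx ✓), payload 011001.
Byte 3: 0x9C = 10011100 (10xxxxxx ✓), payload 011100.
Concatenate: 1101011001011100 = 0xD65C (16 bits → U+D65C).

U+D65C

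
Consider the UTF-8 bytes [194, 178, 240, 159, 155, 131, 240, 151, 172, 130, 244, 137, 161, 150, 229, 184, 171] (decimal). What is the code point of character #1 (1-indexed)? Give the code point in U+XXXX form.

Offset 0: leading byte 0xC2 = 11000010 → 2-byte char #1 = C2 B2.
Leading byte 0xC2 = 11000010 matches 110xxxxx → 2-byte sequence.
Byte 1: 0xC2 = 11000010, payload 00010 (5 bits).
Byte 2: 0xB2 = 10110010 (10xxxxxx ✓), payload 110010.
Concatenate: 00010110010 = 0xB2 (11 bits → U+00B2).

U+00B2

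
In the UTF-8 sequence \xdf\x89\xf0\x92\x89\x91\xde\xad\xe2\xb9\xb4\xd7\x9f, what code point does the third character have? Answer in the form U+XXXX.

Offset 0: leading byte 0xDF = 11011111 → 2-byte char #1 = DF 89.
Offset 2: leading byte 0xF0 = 11110000 → 4-byte char #2 = F0 92 89 91.
Offset 6: leading byte 0xDE = 11011110 → 2-byte char #3 = DE AD.
Leading byte 0xDE = 11011110 matches 110xxxxx → 2-byte sequence.
Byte 1: 0xDE = 11011110, payload 11110 (5 bits).
Byte 2: 0xAD = 10101101 (10xxxxxx ✓), payload 101101.
Concatenate: 11110101101 = 0x7AD (11 bits → U+07AD).

U+07AD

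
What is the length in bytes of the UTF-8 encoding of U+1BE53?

4

U+1BE53 = 0x1BE53. UTF-8 uses 1 byte below 0x80, 2 below 0x800, 3 below 0x10000, 4 up to 0x10FFFF. 0x1BE53 is in U+10000–U+10FFFF → 4 bytes.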